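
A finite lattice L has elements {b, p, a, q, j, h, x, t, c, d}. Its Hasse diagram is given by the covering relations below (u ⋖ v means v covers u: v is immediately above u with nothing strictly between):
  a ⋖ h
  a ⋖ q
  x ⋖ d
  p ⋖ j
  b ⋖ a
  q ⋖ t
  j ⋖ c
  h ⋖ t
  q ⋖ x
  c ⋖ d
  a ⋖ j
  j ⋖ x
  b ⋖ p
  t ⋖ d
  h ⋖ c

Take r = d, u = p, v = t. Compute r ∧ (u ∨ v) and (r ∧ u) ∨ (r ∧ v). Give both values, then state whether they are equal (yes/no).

d; d; yes

u ∨ v = d, so r ∧ (u ∨ v) = d ∧ d = d.
r ∧ u = p and r ∧ v = t, so (r ∧ u) ∨ (r ∧ v) = p ∨ t = d.
Equal: yes.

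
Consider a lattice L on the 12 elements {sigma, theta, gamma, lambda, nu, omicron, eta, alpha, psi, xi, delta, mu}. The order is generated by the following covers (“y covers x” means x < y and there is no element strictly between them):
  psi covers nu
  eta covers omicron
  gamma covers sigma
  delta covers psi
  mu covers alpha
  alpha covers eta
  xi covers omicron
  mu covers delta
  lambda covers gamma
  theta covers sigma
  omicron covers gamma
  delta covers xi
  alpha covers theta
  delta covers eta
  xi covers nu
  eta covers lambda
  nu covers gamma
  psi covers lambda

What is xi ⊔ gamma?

Common upper bounds of {xi, gamma}: delta, mu, xi.
The least among these is xi.

xi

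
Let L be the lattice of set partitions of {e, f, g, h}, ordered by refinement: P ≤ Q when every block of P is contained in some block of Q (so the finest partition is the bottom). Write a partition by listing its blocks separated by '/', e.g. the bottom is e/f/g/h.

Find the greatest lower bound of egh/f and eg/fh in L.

eg/f/h

The meet (common refinement) of egh/f and eg/fh intersects blocks pairwise, giving eg/f/h.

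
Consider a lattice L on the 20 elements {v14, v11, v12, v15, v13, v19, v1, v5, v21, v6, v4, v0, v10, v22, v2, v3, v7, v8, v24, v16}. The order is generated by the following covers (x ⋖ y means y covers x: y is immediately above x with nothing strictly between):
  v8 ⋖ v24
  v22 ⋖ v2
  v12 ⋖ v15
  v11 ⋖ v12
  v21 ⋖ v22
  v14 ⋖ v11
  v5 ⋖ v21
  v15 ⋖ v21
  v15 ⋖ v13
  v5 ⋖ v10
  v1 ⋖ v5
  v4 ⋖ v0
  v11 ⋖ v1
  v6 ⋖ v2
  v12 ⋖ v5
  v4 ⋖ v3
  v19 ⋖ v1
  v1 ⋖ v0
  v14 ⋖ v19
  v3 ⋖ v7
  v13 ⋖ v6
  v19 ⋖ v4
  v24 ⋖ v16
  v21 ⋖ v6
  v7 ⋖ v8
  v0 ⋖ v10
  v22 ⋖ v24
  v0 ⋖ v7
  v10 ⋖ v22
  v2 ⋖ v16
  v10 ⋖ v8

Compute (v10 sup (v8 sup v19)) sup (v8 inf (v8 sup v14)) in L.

v8

v8 ∨ v19 = v8
v10 ∨ v8 = v8
v8 ∨ v14 = v8
v8 ∧ v8 = v8
v8 ∨ v8 = v8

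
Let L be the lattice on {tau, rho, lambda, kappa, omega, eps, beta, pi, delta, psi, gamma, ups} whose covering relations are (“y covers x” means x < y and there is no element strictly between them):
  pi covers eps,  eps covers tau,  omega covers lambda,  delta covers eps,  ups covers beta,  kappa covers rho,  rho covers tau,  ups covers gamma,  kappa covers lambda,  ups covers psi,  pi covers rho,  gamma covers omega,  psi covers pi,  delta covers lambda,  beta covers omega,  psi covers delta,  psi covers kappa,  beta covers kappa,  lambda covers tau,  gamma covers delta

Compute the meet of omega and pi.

Common lower bounds of {omega, pi}: tau.
The greatest among these is tau.

tau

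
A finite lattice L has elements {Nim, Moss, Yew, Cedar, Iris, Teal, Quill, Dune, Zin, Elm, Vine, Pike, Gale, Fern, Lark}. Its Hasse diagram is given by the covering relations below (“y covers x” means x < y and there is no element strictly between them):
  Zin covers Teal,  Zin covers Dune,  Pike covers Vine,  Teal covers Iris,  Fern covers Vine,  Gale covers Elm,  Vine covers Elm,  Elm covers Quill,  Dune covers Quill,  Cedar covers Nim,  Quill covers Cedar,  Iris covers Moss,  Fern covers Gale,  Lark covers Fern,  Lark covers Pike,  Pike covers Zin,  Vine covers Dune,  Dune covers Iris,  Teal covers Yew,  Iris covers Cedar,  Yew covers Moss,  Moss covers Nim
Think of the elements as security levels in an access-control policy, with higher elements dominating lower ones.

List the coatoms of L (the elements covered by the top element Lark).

The coatoms are exactly the elements covered by Lark: Fern, Pike.

Fern, Pike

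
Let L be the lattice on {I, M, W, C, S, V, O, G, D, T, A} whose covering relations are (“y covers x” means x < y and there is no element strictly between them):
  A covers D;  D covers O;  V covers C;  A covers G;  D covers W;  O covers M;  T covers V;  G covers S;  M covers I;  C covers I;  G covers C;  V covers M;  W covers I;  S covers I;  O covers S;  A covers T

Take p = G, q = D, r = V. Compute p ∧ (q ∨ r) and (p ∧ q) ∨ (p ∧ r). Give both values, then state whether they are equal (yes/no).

G; G; yes

q ∨ r = A, so p ∧ (q ∨ r) = G ∧ A = G.
p ∧ q = S and p ∧ r = C, so (p ∧ q) ∨ (p ∧ r) = S ∨ C = G.
Equal: yes.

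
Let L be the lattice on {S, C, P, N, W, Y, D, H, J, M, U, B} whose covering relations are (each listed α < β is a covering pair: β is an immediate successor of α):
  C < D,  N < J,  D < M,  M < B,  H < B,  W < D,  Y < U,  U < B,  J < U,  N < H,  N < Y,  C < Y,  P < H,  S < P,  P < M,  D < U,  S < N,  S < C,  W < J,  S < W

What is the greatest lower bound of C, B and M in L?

Common lower bounds of {C, B, M}: C, S.
The greatest among these is C.

C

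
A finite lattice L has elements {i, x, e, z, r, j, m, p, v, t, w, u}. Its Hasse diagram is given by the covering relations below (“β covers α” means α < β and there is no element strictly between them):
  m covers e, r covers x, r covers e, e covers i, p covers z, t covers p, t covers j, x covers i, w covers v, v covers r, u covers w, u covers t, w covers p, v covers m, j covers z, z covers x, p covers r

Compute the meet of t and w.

Common lower bounds of {t, w}: e, i, p, r, x, z.
The greatest among these is p.

p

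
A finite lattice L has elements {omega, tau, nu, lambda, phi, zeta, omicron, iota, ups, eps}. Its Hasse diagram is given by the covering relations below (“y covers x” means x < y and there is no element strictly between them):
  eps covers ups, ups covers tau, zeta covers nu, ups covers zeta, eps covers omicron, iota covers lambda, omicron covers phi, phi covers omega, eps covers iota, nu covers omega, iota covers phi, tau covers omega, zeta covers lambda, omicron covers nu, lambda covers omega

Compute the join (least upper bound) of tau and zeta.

ups

Common upper bounds of {tau, zeta}: eps, ups.
The least among these is ups.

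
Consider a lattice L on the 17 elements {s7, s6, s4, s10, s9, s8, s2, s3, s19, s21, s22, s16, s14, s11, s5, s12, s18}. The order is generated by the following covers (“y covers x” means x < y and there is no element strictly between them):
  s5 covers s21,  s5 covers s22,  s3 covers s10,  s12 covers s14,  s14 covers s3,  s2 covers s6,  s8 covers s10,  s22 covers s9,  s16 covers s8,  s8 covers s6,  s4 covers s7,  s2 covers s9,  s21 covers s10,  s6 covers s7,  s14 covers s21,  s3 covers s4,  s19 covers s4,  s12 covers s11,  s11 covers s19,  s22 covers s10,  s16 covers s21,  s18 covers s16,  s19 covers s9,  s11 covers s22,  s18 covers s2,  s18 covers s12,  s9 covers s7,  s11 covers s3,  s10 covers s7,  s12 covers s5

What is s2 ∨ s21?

Common upper bounds of {s2, s21}: s18.
The least among these is s18.

s18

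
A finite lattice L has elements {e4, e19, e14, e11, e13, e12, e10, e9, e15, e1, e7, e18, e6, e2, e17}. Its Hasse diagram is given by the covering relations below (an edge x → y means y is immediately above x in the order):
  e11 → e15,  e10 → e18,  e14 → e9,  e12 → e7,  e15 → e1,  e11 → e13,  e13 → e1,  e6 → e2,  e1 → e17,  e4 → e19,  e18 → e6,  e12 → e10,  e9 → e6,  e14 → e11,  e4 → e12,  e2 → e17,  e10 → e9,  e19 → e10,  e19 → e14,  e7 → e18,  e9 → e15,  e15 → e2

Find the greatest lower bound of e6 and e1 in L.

e9

Common lower bounds of {e6, e1}: e10, e12, e14, e19, e4, e9.
The greatest among these is e9.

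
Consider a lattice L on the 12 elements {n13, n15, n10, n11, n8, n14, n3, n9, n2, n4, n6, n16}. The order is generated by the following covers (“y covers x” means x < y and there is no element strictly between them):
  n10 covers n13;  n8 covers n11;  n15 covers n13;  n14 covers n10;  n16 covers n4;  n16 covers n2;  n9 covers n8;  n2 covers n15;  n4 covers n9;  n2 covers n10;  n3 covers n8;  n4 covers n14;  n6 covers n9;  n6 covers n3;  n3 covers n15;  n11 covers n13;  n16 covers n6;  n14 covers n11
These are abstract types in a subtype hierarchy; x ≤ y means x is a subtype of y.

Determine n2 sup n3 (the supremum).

n16

Common upper bounds of {n2, n3}: n16.
The least among these is n16.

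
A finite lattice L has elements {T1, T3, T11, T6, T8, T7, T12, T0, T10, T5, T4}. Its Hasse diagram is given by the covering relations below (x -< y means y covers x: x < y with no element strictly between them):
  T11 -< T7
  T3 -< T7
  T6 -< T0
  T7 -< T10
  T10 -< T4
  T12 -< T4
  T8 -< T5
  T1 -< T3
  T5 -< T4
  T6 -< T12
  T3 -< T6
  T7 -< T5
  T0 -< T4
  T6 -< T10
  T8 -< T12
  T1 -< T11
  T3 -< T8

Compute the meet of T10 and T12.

Common lower bounds of {T10, T12}: T1, T3, T6.
The greatest among these is T6.

T6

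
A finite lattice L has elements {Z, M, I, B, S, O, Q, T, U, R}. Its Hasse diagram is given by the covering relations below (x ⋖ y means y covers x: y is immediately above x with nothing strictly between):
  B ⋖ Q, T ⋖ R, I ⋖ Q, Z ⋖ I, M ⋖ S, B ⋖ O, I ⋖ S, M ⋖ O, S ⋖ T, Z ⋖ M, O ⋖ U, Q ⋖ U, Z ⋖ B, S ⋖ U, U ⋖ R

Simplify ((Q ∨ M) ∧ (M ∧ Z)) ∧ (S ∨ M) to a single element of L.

Z

Q ∨ M = U
M ∧ Z = Z
U ∧ Z = Z
S ∨ M = S
Z ∧ S = Z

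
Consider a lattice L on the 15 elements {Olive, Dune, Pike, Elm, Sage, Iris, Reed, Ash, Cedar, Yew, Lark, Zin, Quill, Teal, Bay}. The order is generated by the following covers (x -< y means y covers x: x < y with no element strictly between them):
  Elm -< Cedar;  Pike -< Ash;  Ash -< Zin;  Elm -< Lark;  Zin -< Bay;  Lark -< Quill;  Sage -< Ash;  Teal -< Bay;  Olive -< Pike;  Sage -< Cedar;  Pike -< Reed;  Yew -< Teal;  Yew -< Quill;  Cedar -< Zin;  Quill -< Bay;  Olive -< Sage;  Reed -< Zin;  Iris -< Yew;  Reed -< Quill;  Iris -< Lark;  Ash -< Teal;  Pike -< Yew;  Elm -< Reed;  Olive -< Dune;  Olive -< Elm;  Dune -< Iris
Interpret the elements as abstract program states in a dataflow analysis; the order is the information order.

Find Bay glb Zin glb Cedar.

Cedar

Common lower bounds of {Bay, Zin, Cedar}: Cedar, Elm, Olive, Sage.
The greatest among these is Cedar.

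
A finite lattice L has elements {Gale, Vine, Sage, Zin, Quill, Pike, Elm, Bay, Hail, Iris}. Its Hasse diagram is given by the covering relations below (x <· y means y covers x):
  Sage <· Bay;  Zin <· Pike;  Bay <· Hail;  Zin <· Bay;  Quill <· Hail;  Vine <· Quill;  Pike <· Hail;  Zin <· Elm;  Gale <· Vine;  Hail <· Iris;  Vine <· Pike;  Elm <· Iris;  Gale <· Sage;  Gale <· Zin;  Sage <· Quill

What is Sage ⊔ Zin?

Bay

Common upper bounds of {Sage, Zin}: Bay, Hail, Iris.
The least among these is Bay.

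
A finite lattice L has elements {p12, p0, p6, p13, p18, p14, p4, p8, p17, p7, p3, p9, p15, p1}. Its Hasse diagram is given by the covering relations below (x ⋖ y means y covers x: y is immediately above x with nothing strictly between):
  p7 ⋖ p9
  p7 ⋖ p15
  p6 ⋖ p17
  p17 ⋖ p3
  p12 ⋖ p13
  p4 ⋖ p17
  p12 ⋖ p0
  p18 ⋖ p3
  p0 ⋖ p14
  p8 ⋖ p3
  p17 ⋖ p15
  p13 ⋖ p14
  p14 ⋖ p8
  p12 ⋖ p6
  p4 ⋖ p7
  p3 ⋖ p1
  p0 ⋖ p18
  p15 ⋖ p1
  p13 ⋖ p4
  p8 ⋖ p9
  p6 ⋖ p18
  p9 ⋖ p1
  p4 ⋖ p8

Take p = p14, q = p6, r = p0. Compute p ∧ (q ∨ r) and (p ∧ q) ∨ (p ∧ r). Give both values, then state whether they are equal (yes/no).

q ∨ r = p18, so p ∧ (q ∨ r) = p14 ∧ p18 = p0.
p ∧ q = p12 and p ∧ r = p0, so (p ∧ q) ∨ (p ∧ r) = p12 ∨ p0 = p0.
Equal: yes.

p0; p0; yes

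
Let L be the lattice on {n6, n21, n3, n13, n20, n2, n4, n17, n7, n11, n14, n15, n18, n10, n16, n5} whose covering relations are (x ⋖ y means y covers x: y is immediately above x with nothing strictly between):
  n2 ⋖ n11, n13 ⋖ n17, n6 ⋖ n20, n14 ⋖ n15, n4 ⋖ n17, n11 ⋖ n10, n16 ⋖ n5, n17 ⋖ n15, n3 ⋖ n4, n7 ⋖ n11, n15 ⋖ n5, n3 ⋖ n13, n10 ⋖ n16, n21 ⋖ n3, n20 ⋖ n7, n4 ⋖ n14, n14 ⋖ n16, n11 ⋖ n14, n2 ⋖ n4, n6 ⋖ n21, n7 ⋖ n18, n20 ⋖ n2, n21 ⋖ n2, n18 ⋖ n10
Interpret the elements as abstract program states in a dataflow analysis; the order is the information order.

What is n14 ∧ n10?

Common lower bounds of {n14, n10}: n11, n2, n20, n21, n6, n7.
The greatest among these is n11.

n11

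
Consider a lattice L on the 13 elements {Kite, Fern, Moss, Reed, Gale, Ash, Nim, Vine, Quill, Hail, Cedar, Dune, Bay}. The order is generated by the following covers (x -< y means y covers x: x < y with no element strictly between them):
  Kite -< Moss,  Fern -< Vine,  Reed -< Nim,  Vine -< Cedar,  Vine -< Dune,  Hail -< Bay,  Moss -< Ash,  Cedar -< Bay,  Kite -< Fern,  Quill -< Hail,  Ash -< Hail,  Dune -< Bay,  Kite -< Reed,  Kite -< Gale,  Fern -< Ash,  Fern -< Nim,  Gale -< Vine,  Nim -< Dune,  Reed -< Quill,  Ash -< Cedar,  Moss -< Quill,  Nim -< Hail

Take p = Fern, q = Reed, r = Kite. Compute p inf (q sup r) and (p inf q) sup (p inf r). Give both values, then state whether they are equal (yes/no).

q sup r = Reed, so p inf (q sup r) = Fern inf Reed = Kite.
p inf q = Kite and p inf r = Kite, so (p inf q) sup (p inf r) = Kite sup Kite = Kite.
Equal: yes.

Kite; Kite; yes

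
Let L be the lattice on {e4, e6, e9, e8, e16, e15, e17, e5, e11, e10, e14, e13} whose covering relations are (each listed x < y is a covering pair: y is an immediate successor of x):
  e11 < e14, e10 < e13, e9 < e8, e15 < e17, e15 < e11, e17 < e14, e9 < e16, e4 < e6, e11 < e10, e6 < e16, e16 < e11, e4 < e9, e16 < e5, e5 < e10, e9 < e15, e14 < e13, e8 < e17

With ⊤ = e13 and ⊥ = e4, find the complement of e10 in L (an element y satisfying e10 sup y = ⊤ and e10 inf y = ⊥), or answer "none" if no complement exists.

none

For every candidate y, either e10 ∨ y ≠ e13 or e10 ∧ y ≠ e4; no complement exists.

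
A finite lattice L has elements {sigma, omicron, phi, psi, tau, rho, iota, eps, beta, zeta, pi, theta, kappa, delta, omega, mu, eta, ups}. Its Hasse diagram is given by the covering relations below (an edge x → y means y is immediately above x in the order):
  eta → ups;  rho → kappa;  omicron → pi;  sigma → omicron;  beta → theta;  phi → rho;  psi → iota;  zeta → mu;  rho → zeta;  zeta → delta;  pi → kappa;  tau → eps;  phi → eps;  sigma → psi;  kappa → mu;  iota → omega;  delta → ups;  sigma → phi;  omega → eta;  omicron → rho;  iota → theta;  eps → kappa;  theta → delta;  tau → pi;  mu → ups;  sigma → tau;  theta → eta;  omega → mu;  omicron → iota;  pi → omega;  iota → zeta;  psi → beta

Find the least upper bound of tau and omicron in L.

pi

Common upper bounds of {tau, omicron}: eta, kappa, mu, omega, pi, ups.
The least among these is pi.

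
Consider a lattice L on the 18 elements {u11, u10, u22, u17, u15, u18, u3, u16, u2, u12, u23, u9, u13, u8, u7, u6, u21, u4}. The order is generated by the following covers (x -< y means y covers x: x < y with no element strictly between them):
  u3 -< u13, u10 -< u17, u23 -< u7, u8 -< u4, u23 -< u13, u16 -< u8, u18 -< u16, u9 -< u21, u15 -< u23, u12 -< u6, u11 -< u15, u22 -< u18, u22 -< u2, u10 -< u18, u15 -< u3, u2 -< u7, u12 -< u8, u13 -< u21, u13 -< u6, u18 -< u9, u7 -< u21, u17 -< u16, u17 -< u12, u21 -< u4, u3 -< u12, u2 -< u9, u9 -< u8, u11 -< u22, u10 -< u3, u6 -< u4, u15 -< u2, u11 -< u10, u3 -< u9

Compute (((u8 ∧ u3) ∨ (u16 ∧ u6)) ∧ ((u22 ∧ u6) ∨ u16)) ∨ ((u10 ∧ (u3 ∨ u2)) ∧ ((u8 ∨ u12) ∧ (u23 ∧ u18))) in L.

u17

u8 ∧ u3 = u3
u16 ∧ u6 = u17
u3 ∨ u17 = u12
u22 ∧ u6 = u11
u11 ∨ u16 = u16
u12 ∧ u16 = u17
u3 ∨ u2 = u9
u10 ∧ u9 = u10
u8 ∨ u12 = u8
u23 ∧ u18 = u11
u8 ∧ u11 = u11
u10 ∧ u11 = u11
u17 ∨ u11 = u17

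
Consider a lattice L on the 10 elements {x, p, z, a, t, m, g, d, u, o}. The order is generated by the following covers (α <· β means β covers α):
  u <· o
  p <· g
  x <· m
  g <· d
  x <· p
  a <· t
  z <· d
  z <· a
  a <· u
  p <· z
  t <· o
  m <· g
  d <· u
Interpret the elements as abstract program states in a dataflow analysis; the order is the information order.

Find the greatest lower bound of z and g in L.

Common lower bounds of {z, g}: p, x.
The greatest among these is p.

p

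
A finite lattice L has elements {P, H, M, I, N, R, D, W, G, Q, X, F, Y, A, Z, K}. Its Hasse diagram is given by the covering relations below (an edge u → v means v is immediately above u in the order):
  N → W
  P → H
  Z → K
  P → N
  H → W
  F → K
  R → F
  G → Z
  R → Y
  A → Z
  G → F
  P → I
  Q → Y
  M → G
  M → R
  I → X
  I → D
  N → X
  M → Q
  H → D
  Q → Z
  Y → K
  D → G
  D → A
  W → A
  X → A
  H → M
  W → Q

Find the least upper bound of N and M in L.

Q

Common upper bounds of {N, M}: K, Q, Y, Z.
The least among these is Q.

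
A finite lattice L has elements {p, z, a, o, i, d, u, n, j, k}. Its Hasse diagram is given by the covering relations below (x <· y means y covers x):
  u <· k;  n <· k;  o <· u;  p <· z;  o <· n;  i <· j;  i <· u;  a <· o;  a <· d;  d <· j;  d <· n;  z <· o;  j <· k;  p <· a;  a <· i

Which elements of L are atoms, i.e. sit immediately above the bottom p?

The atoms are exactly the elements that cover p: a, z.

a, z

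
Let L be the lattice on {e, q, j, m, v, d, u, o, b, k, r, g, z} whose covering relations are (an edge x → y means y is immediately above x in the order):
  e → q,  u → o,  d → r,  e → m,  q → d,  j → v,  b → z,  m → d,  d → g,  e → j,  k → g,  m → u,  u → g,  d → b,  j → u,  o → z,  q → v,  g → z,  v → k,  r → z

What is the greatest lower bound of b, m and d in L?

m

Common lower bounds of {b, m, d}: e, m.
The greatest among these is m.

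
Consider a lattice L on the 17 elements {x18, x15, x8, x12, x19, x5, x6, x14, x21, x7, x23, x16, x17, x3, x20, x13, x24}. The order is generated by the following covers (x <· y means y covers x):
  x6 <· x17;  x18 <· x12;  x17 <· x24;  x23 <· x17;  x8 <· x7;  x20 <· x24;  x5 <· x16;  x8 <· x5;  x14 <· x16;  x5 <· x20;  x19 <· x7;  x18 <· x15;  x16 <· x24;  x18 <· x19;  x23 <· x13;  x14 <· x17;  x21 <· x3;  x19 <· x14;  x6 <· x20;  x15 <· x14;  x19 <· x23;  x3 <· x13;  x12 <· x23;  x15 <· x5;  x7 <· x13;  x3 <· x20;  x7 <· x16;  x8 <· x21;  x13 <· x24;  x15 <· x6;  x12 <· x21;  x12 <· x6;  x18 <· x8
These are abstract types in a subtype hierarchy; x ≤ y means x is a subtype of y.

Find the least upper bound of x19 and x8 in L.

Common upper bounds of {x19, x8}: x13, x16, x24, x7.
The least among these is x7.

x7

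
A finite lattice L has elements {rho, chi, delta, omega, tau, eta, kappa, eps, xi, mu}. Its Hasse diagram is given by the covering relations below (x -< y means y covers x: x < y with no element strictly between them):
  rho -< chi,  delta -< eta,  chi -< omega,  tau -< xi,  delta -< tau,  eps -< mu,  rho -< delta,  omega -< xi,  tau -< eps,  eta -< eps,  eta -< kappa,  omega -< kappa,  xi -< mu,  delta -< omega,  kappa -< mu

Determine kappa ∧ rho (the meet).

Common lower bounds of {kappa, rho}: rho.
The greatest among these is rho.

rho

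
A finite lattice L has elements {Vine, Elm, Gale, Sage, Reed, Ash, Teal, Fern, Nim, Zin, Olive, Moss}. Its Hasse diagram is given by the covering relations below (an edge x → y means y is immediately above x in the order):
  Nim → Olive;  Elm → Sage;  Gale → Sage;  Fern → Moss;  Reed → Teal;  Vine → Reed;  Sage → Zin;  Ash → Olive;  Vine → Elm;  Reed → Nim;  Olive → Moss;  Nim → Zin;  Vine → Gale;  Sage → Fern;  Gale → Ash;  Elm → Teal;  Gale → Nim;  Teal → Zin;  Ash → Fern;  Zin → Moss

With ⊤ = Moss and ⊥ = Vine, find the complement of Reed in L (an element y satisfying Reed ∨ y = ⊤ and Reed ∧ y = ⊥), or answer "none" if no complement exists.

Need y with Reed ∨ y = Moss and Reed ∧ y = Vine.
Checking each element gives: Fern.

Fern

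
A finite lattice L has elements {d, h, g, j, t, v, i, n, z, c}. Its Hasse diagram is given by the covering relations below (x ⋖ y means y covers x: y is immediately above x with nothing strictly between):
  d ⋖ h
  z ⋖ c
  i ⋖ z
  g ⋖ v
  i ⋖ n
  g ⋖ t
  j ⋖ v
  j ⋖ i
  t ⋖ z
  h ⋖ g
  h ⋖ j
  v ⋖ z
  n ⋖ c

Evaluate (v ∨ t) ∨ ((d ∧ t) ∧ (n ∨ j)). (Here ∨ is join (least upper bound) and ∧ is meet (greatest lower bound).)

v ∨ t = z
d ∧ t = d
n ∨ j = n
d ∧ n = d
z ∨ d = z

z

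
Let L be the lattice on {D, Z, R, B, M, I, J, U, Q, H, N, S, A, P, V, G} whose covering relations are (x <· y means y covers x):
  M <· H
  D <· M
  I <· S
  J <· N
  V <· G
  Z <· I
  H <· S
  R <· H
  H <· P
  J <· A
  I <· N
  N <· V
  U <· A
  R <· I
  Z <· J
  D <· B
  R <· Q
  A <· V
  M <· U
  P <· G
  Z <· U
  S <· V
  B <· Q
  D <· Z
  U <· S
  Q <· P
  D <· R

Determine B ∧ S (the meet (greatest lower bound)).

D

Common lower bounds of {B, S}: D.
The greatest among these is D.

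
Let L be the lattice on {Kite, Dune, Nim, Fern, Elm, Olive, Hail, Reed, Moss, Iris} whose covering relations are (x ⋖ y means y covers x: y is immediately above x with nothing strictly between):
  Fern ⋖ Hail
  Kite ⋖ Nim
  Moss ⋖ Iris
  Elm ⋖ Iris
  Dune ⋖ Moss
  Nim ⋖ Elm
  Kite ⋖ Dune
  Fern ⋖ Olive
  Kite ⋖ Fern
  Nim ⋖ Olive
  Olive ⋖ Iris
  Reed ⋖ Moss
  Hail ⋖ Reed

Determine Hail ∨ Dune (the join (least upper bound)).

Moss

Common upper bounds of {Hail, Dune}: Iris, Moss.
The least among these is Moss.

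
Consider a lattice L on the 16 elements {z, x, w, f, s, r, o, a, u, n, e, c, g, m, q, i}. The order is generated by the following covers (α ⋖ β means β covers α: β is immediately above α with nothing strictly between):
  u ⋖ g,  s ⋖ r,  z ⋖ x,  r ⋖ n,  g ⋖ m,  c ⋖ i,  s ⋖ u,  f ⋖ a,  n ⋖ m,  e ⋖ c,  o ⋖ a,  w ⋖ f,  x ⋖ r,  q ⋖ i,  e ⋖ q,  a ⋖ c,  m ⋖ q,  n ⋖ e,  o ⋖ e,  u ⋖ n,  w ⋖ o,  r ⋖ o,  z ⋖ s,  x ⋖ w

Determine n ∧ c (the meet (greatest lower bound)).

n

Common lower bounds of {n, c}: n, r, s, u, x, z.
The greatest among these is n.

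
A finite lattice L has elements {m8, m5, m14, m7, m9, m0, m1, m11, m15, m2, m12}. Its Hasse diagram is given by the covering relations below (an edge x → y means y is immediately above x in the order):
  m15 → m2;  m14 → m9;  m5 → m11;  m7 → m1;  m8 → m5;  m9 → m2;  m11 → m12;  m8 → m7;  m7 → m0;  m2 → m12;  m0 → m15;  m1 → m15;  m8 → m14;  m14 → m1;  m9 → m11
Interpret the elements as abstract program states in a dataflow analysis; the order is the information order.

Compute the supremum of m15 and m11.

m12

Common upper bounds of {m15, m11}: m12.
The least among these is m12.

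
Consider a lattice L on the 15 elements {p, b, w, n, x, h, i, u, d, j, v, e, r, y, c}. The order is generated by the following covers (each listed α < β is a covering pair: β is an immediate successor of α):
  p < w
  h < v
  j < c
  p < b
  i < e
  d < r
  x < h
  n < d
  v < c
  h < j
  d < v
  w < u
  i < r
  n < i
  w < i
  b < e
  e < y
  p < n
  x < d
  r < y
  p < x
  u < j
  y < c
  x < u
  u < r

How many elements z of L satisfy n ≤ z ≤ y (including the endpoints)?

The interval [n, y] = {d, e, i, n, r, y}, which has 6 elements.

6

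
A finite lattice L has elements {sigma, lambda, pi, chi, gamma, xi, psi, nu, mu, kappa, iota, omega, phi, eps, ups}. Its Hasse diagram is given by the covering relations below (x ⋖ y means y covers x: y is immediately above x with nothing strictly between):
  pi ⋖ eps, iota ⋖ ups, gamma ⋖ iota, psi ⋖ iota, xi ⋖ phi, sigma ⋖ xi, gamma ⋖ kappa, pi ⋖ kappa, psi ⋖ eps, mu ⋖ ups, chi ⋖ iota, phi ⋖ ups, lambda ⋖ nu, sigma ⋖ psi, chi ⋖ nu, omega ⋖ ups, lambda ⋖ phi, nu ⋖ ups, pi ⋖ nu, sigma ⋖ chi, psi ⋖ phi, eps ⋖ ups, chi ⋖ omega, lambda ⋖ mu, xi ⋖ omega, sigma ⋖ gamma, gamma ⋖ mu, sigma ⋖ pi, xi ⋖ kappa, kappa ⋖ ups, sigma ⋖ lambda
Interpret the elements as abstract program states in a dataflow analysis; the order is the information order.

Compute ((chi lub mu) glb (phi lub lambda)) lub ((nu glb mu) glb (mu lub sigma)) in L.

chi ∨ mu = ups
phi ∨ lambda = phi
ups ∧ phi = phi
nu ∧ mu = lambda
mu ∨ sigma = mu
lambda ∧ mu = lambda
phi ∨ lambda = phi

phi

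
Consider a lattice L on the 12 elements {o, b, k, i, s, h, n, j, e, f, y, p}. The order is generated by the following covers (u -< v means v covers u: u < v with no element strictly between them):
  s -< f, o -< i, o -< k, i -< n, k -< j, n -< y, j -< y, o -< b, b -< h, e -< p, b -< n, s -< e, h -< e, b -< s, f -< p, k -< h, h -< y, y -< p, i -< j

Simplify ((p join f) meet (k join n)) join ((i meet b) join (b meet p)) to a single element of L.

p ∨ f = p
k ∨ n = y
p ∧ y = y
i ∧ b = o
b ∧ p = b
o ∨ b = b
y ∨ b = y

y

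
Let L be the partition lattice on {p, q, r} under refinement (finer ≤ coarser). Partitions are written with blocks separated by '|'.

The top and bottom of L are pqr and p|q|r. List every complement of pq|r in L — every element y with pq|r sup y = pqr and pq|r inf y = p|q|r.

Need y with pq|r ∨ y = pqr and pq|r ∧ y = p|q|r.
Checking each element gives: pr|q, p|qr.

pr|q, p|qr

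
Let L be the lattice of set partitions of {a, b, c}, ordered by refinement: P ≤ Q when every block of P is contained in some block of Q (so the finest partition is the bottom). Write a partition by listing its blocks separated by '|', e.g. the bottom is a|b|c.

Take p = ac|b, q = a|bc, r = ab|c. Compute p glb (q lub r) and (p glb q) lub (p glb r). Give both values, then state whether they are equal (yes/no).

q lub r = abc, so p glb (q lub r) = ac|b glb abc = ac|b.
p glb q = a|b|c and p glb r = a|b|c, so (p glb q) lub (p glb r) = a|b|c lub a|b|c = a|b|c.
Equal: no.

ac|b; a|b|c; no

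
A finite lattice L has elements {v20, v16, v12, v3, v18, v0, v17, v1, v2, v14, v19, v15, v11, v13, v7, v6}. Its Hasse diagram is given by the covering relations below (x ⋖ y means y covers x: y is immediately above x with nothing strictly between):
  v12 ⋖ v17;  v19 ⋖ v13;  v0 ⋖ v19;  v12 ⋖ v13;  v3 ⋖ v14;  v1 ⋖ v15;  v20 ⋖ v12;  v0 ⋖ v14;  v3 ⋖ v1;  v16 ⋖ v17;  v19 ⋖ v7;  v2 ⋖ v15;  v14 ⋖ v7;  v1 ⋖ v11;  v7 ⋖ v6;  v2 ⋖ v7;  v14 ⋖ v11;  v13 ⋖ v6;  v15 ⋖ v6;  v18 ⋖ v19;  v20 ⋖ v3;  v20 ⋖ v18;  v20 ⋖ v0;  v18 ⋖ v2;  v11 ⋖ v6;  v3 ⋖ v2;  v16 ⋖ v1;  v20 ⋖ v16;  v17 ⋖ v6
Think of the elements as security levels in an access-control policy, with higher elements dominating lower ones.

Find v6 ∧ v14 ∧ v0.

v0

Common lower bounds of {v6, v14, v0}: v0, v20.
The greatest among these is v0.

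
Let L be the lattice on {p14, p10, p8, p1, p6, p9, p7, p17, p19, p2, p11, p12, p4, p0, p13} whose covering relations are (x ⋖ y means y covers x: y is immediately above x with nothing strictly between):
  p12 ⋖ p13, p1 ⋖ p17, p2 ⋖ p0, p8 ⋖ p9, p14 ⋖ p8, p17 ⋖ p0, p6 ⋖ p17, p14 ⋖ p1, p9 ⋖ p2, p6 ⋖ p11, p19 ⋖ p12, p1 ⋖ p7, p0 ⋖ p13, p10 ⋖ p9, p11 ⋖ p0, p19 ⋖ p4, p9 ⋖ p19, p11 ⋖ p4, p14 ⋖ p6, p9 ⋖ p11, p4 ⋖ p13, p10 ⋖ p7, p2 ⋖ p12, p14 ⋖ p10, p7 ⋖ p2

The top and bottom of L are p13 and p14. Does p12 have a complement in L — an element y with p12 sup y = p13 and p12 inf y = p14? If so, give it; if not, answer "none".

Need y with p12 ∨ y = p13 and p12 ∧ y = p14.
Checking each element gives: p6.

p6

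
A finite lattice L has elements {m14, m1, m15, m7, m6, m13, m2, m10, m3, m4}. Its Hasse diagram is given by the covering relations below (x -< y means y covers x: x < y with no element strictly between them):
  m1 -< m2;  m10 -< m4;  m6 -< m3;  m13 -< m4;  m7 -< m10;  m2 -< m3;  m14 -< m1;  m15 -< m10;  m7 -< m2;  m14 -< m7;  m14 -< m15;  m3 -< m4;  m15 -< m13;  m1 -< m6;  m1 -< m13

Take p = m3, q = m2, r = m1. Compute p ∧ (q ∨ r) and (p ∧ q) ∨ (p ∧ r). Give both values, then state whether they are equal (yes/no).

q ∨ r = m2, so p ∧ (q ∨ r) = m3 ∧ m2 = m2.
p ∧ q = m2 and p ∧ r = m1, so (p ∧ q) ∨ (p ∧ r) = m2 ∨ m1 = m2.
Equal: yes.

m2; m2; yes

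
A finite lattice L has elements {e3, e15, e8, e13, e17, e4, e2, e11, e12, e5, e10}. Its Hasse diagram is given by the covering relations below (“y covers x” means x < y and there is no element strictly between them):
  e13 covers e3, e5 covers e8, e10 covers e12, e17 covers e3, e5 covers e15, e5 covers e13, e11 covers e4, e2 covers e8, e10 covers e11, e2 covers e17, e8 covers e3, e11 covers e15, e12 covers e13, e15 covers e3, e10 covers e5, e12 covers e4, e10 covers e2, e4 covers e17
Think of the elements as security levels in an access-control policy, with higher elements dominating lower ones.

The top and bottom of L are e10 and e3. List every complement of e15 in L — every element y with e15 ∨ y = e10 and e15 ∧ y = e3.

e12, e2

Need y with e15 ∨ y = e10 and e15 ∧ y = e3.
Checking each element gives: e12, e2.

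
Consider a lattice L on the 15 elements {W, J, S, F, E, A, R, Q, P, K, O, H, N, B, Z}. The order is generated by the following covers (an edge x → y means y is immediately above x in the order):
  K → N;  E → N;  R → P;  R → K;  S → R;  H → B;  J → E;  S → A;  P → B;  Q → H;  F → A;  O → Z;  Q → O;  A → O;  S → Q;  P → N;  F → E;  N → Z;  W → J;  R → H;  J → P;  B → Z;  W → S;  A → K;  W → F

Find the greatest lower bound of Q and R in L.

Common lower bounds of {Q, R}: S, W.
The greatest among these is S.

S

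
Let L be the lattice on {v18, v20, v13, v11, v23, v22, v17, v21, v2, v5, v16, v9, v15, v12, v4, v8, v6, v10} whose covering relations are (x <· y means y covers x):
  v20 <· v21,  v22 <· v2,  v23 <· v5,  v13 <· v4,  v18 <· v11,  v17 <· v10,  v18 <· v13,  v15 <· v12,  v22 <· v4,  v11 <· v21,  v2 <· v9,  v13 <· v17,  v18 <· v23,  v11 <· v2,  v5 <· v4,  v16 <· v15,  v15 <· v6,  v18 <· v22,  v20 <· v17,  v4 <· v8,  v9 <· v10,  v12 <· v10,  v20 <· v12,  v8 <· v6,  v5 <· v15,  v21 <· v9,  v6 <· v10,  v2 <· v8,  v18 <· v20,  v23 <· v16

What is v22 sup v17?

Common upper bounds of {v22, v17}: v10.
The least among these is v10.

v10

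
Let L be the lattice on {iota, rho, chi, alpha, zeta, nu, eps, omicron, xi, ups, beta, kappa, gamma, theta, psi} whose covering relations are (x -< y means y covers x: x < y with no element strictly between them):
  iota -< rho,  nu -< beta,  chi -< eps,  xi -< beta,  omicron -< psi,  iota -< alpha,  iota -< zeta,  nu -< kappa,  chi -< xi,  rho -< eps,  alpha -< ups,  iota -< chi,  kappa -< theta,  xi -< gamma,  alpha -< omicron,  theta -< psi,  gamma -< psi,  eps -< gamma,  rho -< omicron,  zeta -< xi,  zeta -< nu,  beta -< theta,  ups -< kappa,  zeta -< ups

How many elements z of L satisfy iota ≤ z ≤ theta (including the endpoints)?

10

The interval [iota, theta] = {alpha, beta, chi, iota, kappa, nu, theta, ups, xi, zeta}, which has 10 elements.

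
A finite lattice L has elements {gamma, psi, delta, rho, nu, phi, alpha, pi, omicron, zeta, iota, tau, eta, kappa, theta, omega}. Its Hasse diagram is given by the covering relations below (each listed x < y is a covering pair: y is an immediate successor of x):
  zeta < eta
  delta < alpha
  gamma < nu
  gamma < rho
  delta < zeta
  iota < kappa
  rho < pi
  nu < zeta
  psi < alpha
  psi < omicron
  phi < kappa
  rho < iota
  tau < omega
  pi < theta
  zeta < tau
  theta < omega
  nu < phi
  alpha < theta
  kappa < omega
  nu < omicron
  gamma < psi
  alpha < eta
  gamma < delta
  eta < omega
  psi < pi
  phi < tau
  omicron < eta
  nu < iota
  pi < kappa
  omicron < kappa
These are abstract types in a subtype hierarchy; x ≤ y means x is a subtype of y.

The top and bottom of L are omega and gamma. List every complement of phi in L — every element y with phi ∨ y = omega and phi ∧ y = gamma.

Need y with phi ∨ y = omega and phi ∧ y = gamma.
Checking each element gives: alpha, theta.

alpha, theta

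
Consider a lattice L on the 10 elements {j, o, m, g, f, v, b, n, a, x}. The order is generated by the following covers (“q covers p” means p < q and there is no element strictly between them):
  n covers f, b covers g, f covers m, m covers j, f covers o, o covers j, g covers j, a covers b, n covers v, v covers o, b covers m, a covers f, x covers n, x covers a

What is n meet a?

f

Common lower bounds of {n, a}: f, j, m, o.
The greatest among these is f.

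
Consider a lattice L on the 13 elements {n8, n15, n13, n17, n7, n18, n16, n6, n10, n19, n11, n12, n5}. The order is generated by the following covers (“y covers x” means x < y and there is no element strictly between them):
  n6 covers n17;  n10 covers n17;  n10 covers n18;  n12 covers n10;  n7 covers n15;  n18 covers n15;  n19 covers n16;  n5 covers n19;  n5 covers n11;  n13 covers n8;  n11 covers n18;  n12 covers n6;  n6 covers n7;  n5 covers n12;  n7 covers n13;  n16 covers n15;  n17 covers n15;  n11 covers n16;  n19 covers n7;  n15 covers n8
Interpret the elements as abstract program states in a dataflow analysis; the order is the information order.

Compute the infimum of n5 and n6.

Common lower bounds of {n5, n6}: n13, n15, n17, n6, n7, n8.
The greatest among these is n6.

n6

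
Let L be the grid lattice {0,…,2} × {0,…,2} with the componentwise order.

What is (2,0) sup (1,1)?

In a product of chains, the join is componentwise max, giving (2,1).

(2,1)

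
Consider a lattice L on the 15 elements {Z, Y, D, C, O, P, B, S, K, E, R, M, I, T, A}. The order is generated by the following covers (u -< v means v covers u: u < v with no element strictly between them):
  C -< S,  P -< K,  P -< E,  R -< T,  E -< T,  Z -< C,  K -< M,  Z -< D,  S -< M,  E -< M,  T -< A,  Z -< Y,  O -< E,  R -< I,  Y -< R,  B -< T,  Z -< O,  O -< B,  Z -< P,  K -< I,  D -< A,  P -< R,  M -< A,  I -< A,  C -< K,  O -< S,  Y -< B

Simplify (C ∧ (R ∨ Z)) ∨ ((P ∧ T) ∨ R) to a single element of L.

R ∨ Z = R
C ∧ R = Z
P ∧ T = P
P ∨ R = R
Z ∨ R = R

R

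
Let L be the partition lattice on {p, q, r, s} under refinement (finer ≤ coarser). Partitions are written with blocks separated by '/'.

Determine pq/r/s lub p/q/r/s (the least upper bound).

pq/r/s

Common upper bounds of {pq/r/s, p/q/r/s}: pq/r/s, pq/rs, pqr/s, pqrs, pqs/r.
The least among these is pq/r/s.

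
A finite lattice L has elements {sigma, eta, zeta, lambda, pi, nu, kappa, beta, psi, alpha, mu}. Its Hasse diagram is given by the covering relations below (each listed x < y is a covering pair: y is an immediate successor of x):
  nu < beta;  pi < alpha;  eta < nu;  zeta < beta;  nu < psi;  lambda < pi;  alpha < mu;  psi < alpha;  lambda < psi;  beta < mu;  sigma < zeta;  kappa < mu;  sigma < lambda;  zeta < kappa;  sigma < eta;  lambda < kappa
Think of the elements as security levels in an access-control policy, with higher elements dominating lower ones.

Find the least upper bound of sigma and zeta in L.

zeta

Common upper bounds of {sigma, zeta}: beta, kappa, mu, zeta.
The least among these is zeta.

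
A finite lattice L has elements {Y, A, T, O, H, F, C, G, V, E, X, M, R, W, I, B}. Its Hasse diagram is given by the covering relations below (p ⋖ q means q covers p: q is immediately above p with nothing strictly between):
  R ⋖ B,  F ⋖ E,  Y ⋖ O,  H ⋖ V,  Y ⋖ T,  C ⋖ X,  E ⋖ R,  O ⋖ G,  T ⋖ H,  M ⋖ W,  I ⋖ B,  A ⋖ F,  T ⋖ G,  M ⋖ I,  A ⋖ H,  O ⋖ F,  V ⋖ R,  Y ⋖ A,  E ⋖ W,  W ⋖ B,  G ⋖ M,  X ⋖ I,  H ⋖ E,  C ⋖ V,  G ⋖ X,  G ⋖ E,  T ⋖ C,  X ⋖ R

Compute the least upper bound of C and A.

V

Common upper bounds of {C, A}: B, R, V.
The least among these is V.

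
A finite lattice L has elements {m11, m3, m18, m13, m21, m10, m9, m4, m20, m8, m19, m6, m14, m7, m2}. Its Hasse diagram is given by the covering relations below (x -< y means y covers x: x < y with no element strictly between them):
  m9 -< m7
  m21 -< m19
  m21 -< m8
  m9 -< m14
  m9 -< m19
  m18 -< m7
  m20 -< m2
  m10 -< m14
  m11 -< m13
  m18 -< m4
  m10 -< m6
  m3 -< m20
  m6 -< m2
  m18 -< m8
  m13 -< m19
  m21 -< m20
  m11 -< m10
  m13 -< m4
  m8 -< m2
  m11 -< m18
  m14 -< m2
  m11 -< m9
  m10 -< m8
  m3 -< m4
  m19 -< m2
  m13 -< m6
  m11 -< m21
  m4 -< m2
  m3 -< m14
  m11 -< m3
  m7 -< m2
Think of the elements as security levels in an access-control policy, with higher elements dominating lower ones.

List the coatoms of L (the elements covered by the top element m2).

m14, m19, m20, m4, m6, m7, m8

The coatoms are exactly the elements covered by m2: m14, m19, m20, m4, m6, m7, m8.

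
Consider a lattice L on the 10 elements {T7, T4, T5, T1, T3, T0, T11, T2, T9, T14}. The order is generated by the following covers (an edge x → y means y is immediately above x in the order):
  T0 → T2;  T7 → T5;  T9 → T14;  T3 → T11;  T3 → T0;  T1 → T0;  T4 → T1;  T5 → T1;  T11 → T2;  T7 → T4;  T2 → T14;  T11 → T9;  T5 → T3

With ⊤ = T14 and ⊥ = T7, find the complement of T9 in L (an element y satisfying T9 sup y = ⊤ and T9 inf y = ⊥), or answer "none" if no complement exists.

T4

Need y with T9 ∨ y = T14 and T9 ∧ y = T7.
Checking each element gives: T4.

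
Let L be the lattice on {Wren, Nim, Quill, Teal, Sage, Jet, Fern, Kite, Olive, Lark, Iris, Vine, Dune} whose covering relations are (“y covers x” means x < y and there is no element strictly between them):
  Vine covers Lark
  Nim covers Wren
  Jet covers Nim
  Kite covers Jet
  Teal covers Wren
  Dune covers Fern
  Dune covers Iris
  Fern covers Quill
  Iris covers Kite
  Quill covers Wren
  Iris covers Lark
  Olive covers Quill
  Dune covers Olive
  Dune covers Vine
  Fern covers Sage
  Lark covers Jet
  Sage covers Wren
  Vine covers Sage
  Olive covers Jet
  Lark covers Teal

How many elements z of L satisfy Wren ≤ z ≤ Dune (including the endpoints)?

13

The interval [Wren, Dune] = {Dune, Fern, Iris, Jet, Kite, Lark, Nim, Olive, Quill, Sage, Teal, Vine, Wren}, which has 13 elements.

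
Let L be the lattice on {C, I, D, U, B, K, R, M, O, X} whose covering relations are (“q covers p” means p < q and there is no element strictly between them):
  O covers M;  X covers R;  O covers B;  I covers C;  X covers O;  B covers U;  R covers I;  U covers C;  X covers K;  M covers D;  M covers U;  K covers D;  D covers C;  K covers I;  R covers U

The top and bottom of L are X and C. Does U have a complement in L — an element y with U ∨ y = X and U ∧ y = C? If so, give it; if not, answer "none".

K

Need y with U ∨ y = X and U ∧ y = C.
Checking each element gives: K.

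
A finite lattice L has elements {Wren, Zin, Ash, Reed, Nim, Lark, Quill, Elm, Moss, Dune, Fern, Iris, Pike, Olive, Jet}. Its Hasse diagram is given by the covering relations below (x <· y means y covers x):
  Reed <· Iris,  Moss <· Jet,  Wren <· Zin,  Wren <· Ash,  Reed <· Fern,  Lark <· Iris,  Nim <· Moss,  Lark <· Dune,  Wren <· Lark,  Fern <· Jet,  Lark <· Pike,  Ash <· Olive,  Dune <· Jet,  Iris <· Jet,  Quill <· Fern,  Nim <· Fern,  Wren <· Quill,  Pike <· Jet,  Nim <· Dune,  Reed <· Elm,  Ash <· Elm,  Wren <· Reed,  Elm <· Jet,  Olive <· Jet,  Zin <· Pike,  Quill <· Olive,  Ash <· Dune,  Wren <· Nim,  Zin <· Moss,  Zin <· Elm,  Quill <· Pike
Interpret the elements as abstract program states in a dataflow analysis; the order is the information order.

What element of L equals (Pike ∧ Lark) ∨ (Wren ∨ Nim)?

Pike ∧ Lark = Lark
Wren ∨ Nim = Nim
Lark ∨ Nim = Dune

Dune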